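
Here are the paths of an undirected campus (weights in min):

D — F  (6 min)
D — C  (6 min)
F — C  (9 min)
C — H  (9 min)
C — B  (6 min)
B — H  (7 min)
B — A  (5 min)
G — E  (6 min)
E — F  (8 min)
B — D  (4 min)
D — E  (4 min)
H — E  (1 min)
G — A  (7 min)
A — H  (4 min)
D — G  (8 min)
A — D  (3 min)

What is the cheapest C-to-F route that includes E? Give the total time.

18 min

Shortest C→E: C–D–E = 10
Shortest E→F: E–F = 8
Total via E: 10 + 8 = 18 min.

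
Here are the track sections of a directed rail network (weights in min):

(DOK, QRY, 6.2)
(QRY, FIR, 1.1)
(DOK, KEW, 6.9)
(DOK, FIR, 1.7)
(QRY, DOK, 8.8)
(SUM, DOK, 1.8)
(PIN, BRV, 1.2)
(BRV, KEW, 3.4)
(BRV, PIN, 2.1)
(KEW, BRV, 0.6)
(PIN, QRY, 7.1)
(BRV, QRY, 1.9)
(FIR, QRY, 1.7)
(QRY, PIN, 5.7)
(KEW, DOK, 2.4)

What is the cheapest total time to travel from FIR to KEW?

12 min

Settle nodes by increasing distance from FIR:
FIR: 0
QRY: 1.7  (via FIR)
PIN: 7.4  (via QRY)
BRV: 8.6  (via PIN)
DOK: 10.5  (via QRY)
KEW: 12  (via BRV)
Shortest route: FIR → QRY → PIN → BRV → KEW = 12 min.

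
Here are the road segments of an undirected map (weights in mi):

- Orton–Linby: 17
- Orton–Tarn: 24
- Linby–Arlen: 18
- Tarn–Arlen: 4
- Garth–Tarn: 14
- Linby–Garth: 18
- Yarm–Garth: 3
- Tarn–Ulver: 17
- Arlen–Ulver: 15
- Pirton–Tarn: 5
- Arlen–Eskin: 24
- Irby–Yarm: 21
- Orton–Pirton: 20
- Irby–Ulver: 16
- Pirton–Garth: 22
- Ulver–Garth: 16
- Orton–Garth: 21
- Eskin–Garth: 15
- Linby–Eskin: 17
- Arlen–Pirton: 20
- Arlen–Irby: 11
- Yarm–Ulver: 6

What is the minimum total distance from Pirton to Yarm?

22 mi

Settle nodes by increasing distance from Pirton:
Pirton: 0
Tarn: 5  (via Pirton)
Arlen: 9  (via Tarn)
Garth: 19  (via Tarn)
Orton: 20  (via Pirton)
Irby: 20  (via Arlen)
Yarm: 22  (via Garth)
Shortest route: Pirton → Tarn → Garth → Yarm = 22 mi.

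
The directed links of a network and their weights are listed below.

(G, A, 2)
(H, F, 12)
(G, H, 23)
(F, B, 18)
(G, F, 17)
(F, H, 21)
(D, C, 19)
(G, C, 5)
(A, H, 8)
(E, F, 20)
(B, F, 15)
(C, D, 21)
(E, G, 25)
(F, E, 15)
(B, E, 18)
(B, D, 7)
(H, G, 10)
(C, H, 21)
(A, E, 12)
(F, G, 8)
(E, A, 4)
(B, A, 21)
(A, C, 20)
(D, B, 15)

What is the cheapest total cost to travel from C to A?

Candidate routes:
C–H–F–G–A: 21+12+8+2 = 43
C–H–G–A: 21+10+2 = 33
Cheapest is C–H–G–A at 33.

33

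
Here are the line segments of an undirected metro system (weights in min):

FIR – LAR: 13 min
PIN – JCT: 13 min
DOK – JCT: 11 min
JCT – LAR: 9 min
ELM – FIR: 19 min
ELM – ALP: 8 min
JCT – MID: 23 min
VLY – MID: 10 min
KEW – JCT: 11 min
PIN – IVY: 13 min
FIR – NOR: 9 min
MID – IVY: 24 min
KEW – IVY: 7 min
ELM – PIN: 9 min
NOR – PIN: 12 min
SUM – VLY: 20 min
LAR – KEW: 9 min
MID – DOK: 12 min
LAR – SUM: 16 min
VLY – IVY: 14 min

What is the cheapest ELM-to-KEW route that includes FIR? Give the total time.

41 min

Shortest ELM→FIR: ELM–FIR = 19
Shortest FIR→KEW: FIR–LAR–KEW = 22
Total via FIR: 19 + 22 = 41 min.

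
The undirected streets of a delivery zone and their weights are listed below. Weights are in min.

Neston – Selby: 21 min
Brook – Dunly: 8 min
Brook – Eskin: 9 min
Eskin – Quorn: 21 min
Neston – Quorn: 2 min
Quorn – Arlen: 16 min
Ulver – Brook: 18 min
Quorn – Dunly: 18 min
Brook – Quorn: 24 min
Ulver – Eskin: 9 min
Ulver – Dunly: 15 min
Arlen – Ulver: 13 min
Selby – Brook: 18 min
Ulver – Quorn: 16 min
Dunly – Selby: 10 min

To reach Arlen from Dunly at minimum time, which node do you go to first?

Compare a few routes:
Dunly - Brook - Eskin - Ulver - Arlen: 8+9+9+13 = 39
Dunly - Ulver - Arlen: 15+13 = 28
Dunly - Quorn - Arlen: 18+16 = 34
Cheapest is Dunly - Ulver - Arlen at 28 min.
So from Dunly the first move is to Ulver.

Ulver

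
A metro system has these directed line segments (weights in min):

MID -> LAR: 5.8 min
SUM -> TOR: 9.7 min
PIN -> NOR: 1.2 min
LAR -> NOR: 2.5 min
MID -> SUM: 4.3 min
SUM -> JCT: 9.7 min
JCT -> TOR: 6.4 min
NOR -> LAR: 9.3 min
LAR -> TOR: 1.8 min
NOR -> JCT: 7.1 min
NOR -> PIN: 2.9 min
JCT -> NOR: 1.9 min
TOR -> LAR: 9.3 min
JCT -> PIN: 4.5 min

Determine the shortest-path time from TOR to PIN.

Running Dijkstra from TOR:
TOR: 0
LAR: 9.3  (via TOR)
NOR: 11.8  (via LAR)
PIN: 14.7  (via NOR)
Shortest route: TOR → LAR → NOR → PIN = 14.7 min.

14.7 min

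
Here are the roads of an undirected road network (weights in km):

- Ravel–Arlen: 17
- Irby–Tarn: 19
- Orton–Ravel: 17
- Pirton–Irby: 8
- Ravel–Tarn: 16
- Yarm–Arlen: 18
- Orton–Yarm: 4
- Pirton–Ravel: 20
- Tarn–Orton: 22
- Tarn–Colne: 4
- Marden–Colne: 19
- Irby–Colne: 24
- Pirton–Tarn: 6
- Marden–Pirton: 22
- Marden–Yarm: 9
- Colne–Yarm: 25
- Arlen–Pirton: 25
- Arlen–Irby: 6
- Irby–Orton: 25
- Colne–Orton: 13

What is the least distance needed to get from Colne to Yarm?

Candidate routes:
Colne → Marden → Yarm: 19+9 = 28
Colne → Yarm: 25 = 25
Colne → Orton → Yarm: 13+4 = 17
Colne → Tarn → Orton → Yarm: 4+22+4 = 30
Cheapest is Colne → Orton → Yarm at 17 km.

17 km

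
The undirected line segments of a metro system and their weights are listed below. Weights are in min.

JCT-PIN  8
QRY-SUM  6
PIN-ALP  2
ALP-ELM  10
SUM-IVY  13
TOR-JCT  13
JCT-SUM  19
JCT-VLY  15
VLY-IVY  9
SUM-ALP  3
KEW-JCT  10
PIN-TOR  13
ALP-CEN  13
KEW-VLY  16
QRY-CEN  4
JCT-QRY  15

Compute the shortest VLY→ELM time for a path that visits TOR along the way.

53 min

Shortest VLY→TOR: VLY–JCT–TOR = 28
Shortest TOR→ELM: TOR–PIN–ALP–ELM = 25
Total via TOR: 28 + 25 = 53 min.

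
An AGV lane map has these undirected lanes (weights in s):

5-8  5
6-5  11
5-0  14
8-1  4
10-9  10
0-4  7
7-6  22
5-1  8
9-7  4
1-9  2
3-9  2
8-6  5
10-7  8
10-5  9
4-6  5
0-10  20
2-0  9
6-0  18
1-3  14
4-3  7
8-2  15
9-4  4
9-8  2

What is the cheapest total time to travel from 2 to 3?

19 s

Compare a few routes:
2 - 0 - 4 - 3: 9+7+7 = 23
2 - 0 - 4 - 9 - 3: 9+7+4+2 = 22
2 - 8 - 9 - 3: 15+2+2 = 19
2 - 8 - 1 - 9 - 3: 15+4+2+2 = 23
The minimum is 19 s via 2 - 8 - 9 - 3.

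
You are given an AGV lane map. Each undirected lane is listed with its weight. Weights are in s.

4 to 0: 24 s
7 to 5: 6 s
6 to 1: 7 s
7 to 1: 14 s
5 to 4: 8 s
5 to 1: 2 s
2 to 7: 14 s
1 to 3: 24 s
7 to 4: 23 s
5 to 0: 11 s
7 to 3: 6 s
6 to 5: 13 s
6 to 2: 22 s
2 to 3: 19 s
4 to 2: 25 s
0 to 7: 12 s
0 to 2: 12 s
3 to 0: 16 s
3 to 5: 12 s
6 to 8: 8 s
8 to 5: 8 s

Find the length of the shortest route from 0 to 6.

Compare a few routes:
0 - 5 - 6: 11+13 = 24
0 - 5 - 1 - 6: 11+2+7 = 20
The minimum is 20 s via 0 - 5 - 1 - 6.

20 s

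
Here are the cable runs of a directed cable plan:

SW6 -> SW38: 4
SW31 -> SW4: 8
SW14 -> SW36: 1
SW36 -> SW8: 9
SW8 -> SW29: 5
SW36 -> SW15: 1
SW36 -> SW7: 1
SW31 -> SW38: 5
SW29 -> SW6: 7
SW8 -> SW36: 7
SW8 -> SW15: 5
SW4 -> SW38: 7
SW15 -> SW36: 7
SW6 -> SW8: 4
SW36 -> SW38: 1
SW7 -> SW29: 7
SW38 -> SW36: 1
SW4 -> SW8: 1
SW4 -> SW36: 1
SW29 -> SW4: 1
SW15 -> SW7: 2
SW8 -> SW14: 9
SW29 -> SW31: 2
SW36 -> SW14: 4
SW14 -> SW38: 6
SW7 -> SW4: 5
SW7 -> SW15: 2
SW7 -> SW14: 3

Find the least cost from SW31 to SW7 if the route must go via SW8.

16

Shortest SW31→SW8: SW31 → SW4 → SW8 = 9
Shortest SW8→SW7: SW8 → SW15 → SW7 = 7
Total via SW8: 9 + 7 = 16.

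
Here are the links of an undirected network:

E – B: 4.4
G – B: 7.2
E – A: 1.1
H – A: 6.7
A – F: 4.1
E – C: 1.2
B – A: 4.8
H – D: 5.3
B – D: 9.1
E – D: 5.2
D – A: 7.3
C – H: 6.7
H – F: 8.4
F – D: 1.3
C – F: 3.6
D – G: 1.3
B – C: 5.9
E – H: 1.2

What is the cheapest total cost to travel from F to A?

4.1

Running Dijkstra from F:
F: 0
D: 1.3  (via F)
G: 2.6  (via D)
C: 3.6  (via F)
A: 4.1  (via F)
Shortest route: F → A = 4.1.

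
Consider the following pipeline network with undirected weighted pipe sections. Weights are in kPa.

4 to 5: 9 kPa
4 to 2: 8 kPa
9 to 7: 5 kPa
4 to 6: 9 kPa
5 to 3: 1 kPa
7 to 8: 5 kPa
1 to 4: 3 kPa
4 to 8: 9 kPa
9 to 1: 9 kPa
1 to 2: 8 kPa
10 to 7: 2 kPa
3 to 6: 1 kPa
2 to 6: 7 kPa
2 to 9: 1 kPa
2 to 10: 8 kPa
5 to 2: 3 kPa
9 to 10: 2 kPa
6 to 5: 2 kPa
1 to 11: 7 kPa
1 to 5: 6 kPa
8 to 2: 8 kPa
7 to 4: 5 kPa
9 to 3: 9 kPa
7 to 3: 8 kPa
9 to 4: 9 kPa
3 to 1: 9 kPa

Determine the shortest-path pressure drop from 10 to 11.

17 kPa

Enumerating some paths:
10–9–2–5–1–11: 2+1+3+6+7 = 19
10–9–2–1–11: 2+1+8+7 = 18
10–7–4–1–11: 2+5+3+7 = 17
10–9–1–11: 2+9+7 = 18
The minimum is 17 kPa via 10–7–4–1–11.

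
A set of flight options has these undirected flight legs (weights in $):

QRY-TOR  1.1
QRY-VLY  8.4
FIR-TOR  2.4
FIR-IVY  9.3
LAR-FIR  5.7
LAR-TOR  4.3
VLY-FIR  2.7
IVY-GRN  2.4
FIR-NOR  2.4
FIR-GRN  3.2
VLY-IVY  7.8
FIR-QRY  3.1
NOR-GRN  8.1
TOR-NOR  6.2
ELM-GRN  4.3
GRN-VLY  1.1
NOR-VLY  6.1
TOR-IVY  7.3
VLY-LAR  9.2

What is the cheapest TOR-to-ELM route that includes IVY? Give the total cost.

Shortest TOR→IVY: TOR–IVY = 7.3
Best IVY to ELM: IVY–GRN–ELM costing 6.7
Total via IVY: 7.3 + 6.7 = $14.

$14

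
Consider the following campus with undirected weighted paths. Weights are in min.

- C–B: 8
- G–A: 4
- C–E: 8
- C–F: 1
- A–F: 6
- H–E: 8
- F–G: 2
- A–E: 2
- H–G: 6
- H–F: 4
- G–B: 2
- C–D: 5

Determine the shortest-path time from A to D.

12 min

Shortest distances from A:
A: 0
E: 2  (via A)
G: 4  (via A)
B: 6  (via G)
F: 6  (via A)
C: 7  (via F)
H: 10  (via E)
D: 12  (via C)
Shortest route: A–F–C–D = 12 min.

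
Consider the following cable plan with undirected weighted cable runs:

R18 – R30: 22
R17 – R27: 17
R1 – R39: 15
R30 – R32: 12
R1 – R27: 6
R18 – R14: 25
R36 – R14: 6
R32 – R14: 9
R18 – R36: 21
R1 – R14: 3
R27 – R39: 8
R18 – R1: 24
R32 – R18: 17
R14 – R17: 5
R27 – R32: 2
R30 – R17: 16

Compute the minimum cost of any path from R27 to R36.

Settle nodes by increasing distance from R27:
R27: 0
R32: 2  (via R27)
R1: 6  (via R27)
R39: 8  (via R27)
R14: 9  (via R1)
R30: 14  (via R32)
R17: 14  (via R14)
R36: 15  (via R14)
Shortest route: R27–R1–R14–R36 = 15.

15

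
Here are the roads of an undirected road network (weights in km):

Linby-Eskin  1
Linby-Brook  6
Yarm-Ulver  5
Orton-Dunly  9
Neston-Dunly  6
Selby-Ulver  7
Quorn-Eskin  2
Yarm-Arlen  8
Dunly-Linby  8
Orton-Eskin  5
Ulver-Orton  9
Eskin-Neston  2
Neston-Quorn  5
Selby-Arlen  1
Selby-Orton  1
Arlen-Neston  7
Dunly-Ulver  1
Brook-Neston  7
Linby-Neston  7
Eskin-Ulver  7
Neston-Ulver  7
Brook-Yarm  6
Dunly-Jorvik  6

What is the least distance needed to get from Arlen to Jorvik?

15 km

Running Dijkstra from Arlen:
Arlen: 0
Selby: 1  (via Arlen)
Orton: 2  (via Selby)
Neston: 7  (via Arlen)
Eskin: 7  (via Orton)
Yarm: 8  (via Arlen)
Ulver: 8  (via Selby)
Linby: 8  (via Eskin)
Quorn: 9  (via Eskin)
Dunly: 9  (via Ulver)
Brook: 14  (via Neston)
Jorvik: 15  (via Dunly)
Shortest route: Arlen → Selby → Ulver → Dunly → Jorvik = 15 km.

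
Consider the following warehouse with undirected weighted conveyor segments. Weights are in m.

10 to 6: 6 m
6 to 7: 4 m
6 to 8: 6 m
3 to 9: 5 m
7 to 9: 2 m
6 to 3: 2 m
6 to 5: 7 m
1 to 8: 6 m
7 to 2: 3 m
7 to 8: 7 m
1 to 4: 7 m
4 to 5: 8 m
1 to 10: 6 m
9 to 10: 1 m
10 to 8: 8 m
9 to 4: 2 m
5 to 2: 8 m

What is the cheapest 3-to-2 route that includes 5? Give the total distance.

Best 3 to 5: 3–6–5 costing 9
Best 5 to 2: 5–2 costing 8
Total via 5: 9 + 8 = 17 m.

17 m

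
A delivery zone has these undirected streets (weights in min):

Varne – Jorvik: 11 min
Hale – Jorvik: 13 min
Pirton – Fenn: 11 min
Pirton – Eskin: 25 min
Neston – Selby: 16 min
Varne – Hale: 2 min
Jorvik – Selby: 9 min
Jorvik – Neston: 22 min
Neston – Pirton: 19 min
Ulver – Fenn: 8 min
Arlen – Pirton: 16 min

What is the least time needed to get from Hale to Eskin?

Enumerating some paths:
Hale - Varne - Jorvik - Selby - Neston - Pirton - Eskin: 2+11+9+16+19+25 = 82
Hale - Jorvik - Neston - Pirton - Eskin: 13+22+19+25 = 79
The minimum is 79 min via Hale - Jorvik - Neston - Pirton - Eskin.

79 min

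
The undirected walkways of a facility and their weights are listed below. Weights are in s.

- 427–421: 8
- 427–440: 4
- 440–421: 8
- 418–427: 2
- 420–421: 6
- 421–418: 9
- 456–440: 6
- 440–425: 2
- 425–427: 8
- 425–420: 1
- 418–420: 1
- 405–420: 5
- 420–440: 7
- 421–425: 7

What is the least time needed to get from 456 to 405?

Settle nodes by increasing distance from 456:
456: 0
440: 6  (via 456)
425: 8  (via 440)
420: 9  (via 425)
427: 10  (via 440)
418: 10  (via 420)
421: 14  (via 440)
405: 14  (via 420)
Shortest route: 456–440–425–420–405 = 14 s.

14 s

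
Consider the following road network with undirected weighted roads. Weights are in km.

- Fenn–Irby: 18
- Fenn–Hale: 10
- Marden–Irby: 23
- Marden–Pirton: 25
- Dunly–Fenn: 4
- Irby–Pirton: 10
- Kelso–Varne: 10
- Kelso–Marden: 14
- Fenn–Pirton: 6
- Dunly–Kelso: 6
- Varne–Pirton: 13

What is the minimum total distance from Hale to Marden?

Enumerating some paths:
Hale → Fenn → Pirton → Irby → Marden: 10+6+10+23 = 49
Hale → Fenn → Dunly → Kelso → Marden: 10+4+6+14 = 34
Hale → Fenn → Pirton → Marden: 10+6+25 = 41
Cheapest is Hale → Fenn → Dunly → Kelso → Marden at 34 km.

34 km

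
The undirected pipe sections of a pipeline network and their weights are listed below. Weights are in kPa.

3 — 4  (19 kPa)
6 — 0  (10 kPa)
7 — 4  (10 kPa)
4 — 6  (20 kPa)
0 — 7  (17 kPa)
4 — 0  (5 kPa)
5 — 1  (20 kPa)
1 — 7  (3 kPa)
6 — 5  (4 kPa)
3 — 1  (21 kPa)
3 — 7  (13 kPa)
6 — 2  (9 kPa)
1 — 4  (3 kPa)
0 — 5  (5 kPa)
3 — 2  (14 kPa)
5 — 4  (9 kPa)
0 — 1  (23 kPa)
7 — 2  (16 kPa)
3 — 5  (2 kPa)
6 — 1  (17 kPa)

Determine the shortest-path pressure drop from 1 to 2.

Compare a few routes:
1–7–2: 3+16 = 19
1–4–5–6–2: 3+9+4+9 = 25
Cheapest is 1–7–2 at 19 kPa.

19 kPa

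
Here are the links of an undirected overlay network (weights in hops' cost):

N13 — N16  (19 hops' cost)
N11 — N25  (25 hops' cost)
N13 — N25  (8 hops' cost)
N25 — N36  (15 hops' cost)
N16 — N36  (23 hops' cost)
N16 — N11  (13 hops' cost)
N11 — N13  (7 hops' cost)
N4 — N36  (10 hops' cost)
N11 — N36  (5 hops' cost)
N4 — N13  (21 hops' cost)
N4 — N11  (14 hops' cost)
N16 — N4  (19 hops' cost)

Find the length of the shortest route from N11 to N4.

14 hops' cost

Shortest distances from N11:
N11: 0
N36: 5  (via N11)
N13: 7  (via N11)
N16: 13  (via N11)
N4: 14  (via N11)
Shortest route: N11 → N4 = 14 hops' cost.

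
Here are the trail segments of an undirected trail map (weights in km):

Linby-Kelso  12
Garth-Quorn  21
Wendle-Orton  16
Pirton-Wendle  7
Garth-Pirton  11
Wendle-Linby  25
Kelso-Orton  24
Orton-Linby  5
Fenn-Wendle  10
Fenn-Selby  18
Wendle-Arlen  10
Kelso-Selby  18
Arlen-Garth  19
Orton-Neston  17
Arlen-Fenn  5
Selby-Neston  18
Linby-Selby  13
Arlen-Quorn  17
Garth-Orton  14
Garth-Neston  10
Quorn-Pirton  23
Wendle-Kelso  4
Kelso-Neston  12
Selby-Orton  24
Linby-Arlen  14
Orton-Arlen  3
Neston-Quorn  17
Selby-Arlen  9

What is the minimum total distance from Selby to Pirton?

Settle nodes by increasing distance from Selby:
Selby: 0
Arlen: 9  (via Selby)
Orton: 12  (via Arlen)
Linby: 13  (via Selby)
Fenn: 14  (via Arlen)
Neston: 18  (via Selby)
Kelso: 18  (via Selby)
Wendle: 19  (via Arlen)
Pirton: 26  (via Wendle)
Shortest route: Selby → Arlen → Wendle → Pirton = 26 km.

26 km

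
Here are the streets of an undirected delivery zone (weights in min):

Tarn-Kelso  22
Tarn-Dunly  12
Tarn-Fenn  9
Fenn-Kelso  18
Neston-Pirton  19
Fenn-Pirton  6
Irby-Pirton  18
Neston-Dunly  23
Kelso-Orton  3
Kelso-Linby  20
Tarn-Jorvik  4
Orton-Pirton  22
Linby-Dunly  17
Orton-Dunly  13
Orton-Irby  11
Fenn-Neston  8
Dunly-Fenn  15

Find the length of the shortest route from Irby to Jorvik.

37 min

Settle nodes by increasing distance from Irby:
Irby: 0
Orton: 11  (via Irby)
Kelso: 14  (via Orton)
Pirton: 18  (via Irby)
Fenn: 24  (via Pirton)
Dunly: 24  (via Orton)
Neston: 32  (via Fenn)
Tarn: 33  (via Fenn)
Linby: 34  (via Kelso)
Jorvik: 37  (via Tarn)
Shortest route: Irby → Pirton → Fenn → Tarn → Jorvik = 37 min.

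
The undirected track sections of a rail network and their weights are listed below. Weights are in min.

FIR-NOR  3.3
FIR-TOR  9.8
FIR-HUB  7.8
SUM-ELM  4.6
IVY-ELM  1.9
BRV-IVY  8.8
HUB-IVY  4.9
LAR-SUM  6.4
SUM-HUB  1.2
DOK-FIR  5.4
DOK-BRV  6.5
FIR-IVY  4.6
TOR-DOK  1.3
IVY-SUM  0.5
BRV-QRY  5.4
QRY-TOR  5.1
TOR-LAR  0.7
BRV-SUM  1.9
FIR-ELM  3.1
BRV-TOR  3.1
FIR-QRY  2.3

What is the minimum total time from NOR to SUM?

Candidate routes:
NOR–FIR–ELM–IVY–SUM: 3.3+3.1+1.9+0.5 = 8.8
NOR–FIR–IVY–SUM: 3.3+4.6+0.5 = 8.4
NOR–FIR–ELM–SUM: 3.3+3.1+4.6 = 11
Cheapest is NOR–FIR–IVY–SUM at 8.4 min.

8.4 min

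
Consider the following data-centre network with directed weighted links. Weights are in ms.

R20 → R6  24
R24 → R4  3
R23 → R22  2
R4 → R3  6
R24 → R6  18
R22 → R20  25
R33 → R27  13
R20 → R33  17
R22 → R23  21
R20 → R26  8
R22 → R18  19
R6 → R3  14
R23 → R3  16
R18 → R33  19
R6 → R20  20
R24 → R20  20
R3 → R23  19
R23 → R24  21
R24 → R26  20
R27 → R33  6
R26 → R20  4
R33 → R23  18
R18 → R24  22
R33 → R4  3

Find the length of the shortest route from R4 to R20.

Settle nodes by increasing distance from R4:
R4: 0
R3: 6  (via R4)
R23: 25  (via R3)
R22: 27  (via R23)
R24: 46  (via R23)
R18: 46  (via R22)
R20: 52  (via R22)
Shortest route: R4 → R3 → R23 → R22 → R20 = 52 ms.

52 ms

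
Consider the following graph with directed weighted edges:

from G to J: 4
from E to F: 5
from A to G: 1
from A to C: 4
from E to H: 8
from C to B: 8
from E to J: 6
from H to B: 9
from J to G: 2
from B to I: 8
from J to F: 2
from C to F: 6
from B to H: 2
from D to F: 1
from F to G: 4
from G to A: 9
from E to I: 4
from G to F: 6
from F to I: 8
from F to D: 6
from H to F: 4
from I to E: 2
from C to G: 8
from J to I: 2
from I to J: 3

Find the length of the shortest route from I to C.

18

Compare a few routes:
I–E–J–G–A–C: 2+6+2+9+4 = 23
I–J–G–A–C: 3+2+9+4 = 18
I–E–F–G–A–C: 2+5+4+9+4 = 24
I–J–F–G–A–C: 3+2+4+9+4 = 22
The minimum is 18 via I–J–G–A–C.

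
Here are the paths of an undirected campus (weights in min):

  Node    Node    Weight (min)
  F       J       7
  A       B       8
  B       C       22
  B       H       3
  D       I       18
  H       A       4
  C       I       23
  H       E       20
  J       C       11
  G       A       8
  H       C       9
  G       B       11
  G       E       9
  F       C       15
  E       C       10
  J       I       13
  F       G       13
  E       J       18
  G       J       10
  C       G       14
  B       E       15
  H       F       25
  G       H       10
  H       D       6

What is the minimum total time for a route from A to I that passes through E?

48 min

Shortest A→E: A → G → E = 17
Shortest E→I: E → J → I = 31
Total via E: 17 + 31 = 48 min.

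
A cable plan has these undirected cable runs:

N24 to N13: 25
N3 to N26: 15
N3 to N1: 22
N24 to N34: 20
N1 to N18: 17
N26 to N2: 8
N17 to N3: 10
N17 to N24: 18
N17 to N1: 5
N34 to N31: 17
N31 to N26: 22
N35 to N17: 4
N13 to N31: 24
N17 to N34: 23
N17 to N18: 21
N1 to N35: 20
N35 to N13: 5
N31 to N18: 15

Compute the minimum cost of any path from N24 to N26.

43

Enumerating some paths:
N24 → N17 → N3 → N26: 18+10+15 = 43
N24 → N34 → N31 → N26: 20+17+22 = 59
N24 → N13 → N35 → N17 → N3 → N26: 25+5+4+10+15 = 59
Cheapest is N24 → N17 → N3 → N26 at 43.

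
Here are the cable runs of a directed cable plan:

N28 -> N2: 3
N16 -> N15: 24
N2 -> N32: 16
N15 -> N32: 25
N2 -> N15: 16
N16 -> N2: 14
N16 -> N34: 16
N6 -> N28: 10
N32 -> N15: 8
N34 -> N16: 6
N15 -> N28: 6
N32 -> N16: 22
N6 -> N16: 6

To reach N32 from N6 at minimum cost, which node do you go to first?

Candidate routes:
N6 → N16 → N2 → N32: 6+14+16 = 36
N6 → N16 → N15 → N28 → N2 → N32: 6+24+6+3+16 = 55
N6 → N28 → N2 → N32: 10+3+16 = 29
N6 → N28 → N2 → N15 → N32: 10+3+16+25 = 54
Cheapest is N6 → N28 → N2 → N32 at 29.
So from N6 the first move is to N28.

N28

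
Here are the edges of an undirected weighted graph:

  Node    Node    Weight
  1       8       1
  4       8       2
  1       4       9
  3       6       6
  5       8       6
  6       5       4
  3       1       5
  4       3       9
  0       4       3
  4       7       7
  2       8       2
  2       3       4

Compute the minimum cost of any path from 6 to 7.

Compare a few routes:
6–3–4–7: 6+9+7 = 22
6–3–1–8–4–7: 6+5+1+2+7 = 21
6–3–2–8–4–7: 6+4+2+2+7 = 21
6–5–8–4–7: 4+6+2+7 = 19
Cheapest is 6–5–8–4–7 at 19.

19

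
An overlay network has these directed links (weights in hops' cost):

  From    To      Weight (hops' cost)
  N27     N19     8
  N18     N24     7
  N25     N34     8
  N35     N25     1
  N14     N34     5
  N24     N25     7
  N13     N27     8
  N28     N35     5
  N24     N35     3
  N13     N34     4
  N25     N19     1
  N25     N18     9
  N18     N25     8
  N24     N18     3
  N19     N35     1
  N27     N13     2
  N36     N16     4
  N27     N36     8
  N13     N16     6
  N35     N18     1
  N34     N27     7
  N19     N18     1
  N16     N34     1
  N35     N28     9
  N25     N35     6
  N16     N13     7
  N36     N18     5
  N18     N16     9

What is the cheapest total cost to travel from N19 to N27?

17 hops' cost

Shortest distances from N19:
N19: 0
N35: 1  (via N19)
N18: 1  (via N19)
N25: 2  (via N35)
N24: 8  (via N18)
N16: 10  (via N18)
N28: 10  (via N35)
N34: 10  (via N25)
N27: 17  (via N34)
Shortest route: N19 → N35 → N25 → N34 → N27 = 17 hops' cost.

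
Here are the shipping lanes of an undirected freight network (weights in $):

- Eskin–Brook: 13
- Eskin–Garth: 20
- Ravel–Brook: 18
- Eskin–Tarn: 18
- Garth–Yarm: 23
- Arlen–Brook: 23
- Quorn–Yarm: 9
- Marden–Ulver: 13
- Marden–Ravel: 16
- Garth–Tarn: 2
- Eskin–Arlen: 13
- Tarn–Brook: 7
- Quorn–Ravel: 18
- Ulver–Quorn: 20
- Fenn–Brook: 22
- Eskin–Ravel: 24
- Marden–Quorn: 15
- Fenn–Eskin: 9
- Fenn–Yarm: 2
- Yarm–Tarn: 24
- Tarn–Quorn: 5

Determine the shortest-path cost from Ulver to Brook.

Settle nodes by increasing distance from Ulver:
Ulver: 0
Marden: 13  (via Ulver)
Quorn: 20  (via Ulver)
Tarn: 25  (via Quorn)
Garth: 27  (via Tarn)
Ravel: 29  (via Marden)
Yarm: 29  (via Quorn)
Fenn: 31  (via Yarm)
Brook: 32  (via Tarn)
Shortest route: Ulver → Quorn → Tarn → Brook = $32.

$32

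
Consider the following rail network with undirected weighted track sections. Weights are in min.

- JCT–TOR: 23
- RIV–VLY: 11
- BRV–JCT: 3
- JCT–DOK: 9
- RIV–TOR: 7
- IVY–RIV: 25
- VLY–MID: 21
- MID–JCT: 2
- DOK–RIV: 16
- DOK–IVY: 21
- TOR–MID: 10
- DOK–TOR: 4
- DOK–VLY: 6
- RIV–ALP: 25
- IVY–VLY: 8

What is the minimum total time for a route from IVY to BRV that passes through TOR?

Best IVY to TOR: IVY → VLY → DOK → TOR costing 18
Shortest TOR→BRV: TOR → MID → JCT → BRV = 15
Total via TOR: 18 + 15 = 33 min.

33 min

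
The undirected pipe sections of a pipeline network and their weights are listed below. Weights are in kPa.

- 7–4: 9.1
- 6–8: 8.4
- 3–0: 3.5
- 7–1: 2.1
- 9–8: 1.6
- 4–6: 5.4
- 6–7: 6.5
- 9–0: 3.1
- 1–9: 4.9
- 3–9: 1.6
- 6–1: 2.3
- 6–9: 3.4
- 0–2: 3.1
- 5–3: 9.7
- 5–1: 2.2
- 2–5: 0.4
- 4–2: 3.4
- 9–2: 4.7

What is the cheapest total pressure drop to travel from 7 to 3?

Settle nodes by increasing distance from 7:
7: 0
1: 2.1  (via 7)
5: 4.3  (via 1)
6: 4.4  (via 1)
2: 4.7  (via 5)
9: 7  (via 1)
0: 7.8  (via 2)
4: 8.1  (via 2)
3: 8.6  (via 9)
Shortest route: 7–1–9–3 = 8.6 kPa.

8.6 kPa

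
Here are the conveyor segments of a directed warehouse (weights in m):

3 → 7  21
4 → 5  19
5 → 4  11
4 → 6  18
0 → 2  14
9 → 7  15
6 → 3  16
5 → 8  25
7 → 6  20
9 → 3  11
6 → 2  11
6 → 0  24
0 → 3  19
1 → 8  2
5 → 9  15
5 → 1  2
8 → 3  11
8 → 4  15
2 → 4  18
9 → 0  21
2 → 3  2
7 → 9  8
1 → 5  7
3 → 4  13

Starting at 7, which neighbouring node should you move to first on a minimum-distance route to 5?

Candidate routes:
7–9–3–4–5: 8+11+13+19 = 51
7–6–2–3–4–5: 20+11+2+13+19 = 65
7–6–2–4–5: 20+11+18+19 = 68
Cheapest is 7–9–3–4–5 at 51 m.
So from 7 the first move is to 9.

9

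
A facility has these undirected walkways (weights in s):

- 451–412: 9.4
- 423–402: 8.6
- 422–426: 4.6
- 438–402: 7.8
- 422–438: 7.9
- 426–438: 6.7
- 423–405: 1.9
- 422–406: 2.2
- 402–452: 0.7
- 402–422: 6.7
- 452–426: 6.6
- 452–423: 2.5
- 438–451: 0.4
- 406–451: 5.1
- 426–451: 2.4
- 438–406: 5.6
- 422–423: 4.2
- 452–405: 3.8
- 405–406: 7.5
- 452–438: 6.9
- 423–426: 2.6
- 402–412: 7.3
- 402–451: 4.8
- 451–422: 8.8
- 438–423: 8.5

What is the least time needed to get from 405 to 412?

Candidate routes:
405–452–402–412: 3.8+0.7+7.3 = 11.8
405–423–426–451–412: 1.9+2.6+2.4+9.4 = 16.3
405–423–452–402–412: 1.9+2.5+0.7+7.3 = 12.4
Cheapest is 405–452–402–412 at 11.8 s.

11.8 s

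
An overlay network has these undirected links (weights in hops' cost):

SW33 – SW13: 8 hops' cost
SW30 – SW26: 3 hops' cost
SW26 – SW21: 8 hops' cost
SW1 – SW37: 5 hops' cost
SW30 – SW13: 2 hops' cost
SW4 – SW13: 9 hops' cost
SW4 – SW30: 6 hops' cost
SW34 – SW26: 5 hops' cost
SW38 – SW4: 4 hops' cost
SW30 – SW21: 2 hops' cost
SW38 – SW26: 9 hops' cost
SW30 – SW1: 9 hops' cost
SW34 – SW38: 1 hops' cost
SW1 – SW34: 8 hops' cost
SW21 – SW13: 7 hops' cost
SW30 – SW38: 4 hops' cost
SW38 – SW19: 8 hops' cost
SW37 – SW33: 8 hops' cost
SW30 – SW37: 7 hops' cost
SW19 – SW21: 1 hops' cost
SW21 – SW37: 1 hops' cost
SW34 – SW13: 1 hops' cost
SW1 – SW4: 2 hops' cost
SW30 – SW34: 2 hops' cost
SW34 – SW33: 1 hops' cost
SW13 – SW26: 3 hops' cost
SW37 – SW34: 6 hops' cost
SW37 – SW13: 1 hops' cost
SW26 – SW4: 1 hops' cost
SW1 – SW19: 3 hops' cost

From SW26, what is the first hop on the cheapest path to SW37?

Enumerating some paths:
SW26 - SW30 - SW13 - SW37: 3+2+1 = 6
SW26 - SW13 - SW37: 3+1 = 4
The minimum is 4 hops' cost via SW26 - SW13 - SW37.
So from SW26 the first move is to SW13.

SW13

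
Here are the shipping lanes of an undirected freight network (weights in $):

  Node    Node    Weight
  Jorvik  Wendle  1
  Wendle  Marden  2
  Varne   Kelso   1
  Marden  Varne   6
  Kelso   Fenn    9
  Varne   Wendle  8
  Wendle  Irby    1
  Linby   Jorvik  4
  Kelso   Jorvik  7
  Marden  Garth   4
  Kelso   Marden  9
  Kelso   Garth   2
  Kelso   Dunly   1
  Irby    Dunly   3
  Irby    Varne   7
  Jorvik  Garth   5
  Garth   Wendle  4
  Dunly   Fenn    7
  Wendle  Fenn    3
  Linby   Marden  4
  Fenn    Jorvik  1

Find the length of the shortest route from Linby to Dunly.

Enumerating some paths:
Linby → Jorvik → Wendle → Irby → Dunly: 4+1+1+3 = 9
Linby → Marden → Garth → Kelso → Dunly: 4+4+2+1 = 11
Linby → Marden → Wendle → Irby → Dunly: 4+2+1+3 = 10
Linby → Marden → Varne → Kelso → Dunly: 4+6+1+1 = 12
Cheapest is Linby → Jorvik → Wendle → Irby → Dunly at $9.

$9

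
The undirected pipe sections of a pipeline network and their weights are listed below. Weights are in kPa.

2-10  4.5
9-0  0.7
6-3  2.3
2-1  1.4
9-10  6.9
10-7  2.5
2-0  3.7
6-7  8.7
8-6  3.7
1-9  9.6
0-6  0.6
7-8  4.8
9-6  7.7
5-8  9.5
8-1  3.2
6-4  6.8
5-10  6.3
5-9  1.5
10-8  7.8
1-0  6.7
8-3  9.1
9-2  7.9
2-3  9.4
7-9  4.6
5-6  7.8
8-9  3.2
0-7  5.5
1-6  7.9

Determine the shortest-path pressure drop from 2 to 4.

Shortest distances from 2:
2: 0
1: 1.4  (via 2)
0: 3.7  (via 2)
6: 4.3  (via 0)
9: 4.4  (via 0)
10: 4.5  (via 2)
8: 4.6  (via 1)
5: 5.9  (via 9)
3: 6.6  (via 6)
7: 7  (via 10)
4: 11.1  (via 6)
Shortest route: 2 → 0 → 6 → 4 = 11.1 kPa.

11.1 kPa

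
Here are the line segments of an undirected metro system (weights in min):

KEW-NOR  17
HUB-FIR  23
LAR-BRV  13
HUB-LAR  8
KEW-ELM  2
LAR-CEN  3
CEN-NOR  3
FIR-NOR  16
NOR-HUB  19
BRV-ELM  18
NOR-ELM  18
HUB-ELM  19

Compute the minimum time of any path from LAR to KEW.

Compare a few routes:
LAR–HUB–ELM–KEW: 8+19+2 = 29
LAR–CEN–NOR–KEW: 3+3+17 = 23
LAR–CEN–NOR–ELM–KEW: 3+3+18+2 = 26
The minimum is 23 min via LAR–CEN–NOR–KEW.

23 min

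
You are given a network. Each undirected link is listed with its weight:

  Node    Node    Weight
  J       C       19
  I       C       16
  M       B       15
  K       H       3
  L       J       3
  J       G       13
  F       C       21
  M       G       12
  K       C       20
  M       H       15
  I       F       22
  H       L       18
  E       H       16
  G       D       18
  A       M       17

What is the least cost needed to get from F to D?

71

Candidate routes:
F → C → J → G → D: 21+19+13+18 = 71
F → I → C → J → G → D: 22+16+19+13+18 = 88
The minimum is 71 via F → C → J → G → D.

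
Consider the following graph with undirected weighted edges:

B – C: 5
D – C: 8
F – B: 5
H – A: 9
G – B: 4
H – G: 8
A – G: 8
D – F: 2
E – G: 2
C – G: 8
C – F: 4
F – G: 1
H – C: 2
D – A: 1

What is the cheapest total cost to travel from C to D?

Compare a few routes:
C–B–F–D: 5+5+2 = 12
C–F–D: 4+2 = 6
C–D: 8 = 8
C–G–F–D: 8+1+2 = 11
The minimum is 6 via C–F–D.

6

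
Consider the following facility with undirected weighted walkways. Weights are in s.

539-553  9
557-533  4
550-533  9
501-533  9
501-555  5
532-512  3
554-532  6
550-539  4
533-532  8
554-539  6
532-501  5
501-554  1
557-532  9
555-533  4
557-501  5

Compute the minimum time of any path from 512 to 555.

Running Dijkstra from 512:
512: 0
532: 3  (via 512)
501: 8  (via 532)
554: 9  (via 532)
533: 11  (via 532)
557: 12  (via 532)
555: 13  (via 501)
Shortest route: 512–532–501–555 = 13 s.

13 s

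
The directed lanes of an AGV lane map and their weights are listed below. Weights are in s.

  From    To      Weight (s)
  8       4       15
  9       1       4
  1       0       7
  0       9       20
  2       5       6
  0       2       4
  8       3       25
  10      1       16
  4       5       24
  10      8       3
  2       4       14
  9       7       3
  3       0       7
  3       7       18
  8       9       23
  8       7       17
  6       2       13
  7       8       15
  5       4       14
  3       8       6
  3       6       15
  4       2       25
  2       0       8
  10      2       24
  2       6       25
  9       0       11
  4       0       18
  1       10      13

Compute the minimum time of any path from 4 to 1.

Compare a few routes:
4 → 0 → 9 → 1: 18+20+4 = 42
4 → 2 → 0 → 9 → 1: 25+8+20+4 = 57
The minimum is 42 s via 4 → 0 → 9 → 1.

42 s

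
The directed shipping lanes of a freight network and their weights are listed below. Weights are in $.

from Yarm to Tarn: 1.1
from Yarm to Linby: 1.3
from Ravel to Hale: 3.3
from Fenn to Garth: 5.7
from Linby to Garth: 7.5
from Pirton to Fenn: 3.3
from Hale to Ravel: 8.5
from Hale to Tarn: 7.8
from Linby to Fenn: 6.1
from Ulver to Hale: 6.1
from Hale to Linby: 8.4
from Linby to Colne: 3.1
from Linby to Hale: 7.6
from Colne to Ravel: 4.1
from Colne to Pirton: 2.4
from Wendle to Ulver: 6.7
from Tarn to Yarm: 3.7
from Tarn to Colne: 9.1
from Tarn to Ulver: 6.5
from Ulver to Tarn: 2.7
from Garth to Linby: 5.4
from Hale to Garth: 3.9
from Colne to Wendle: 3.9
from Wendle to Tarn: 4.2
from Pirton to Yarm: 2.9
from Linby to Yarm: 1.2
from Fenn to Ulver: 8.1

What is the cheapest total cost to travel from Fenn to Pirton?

Running Dijkstra from Fenn:
Fenn: 0
Garth: 5.7  (via Fenn)
Ulver: 8.1  (via Fenn)
Tarn: 10.8  (via Ulver)
Linby: 11.1  (via Garth)
Yarm: 12.3  (via Linby)
Colne: 14.2  (via Linby)
Hale: 14.2  (via Ulver)
Pirton: 16.6  (via Colne)
Shortest route: Fenn → Garth → Linby → Colne → Pirton = $16.6.

$16.6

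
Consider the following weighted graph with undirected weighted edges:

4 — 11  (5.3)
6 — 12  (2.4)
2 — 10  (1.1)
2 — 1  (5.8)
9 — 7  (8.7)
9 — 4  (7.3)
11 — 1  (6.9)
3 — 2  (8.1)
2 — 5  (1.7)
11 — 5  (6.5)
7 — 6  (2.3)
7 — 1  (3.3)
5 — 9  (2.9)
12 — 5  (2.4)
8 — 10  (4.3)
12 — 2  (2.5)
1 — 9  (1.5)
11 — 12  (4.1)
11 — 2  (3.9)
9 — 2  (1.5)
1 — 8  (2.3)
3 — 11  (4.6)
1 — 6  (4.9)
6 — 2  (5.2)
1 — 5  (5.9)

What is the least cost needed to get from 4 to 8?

Compare a few routes:
4 - 9 - 1 - 8: 7.3+1.5+2.3 = 11.1
4 - 9 - 2 - 10 - 8: 7.3+1.5+1.1+4.3 = 14.2
Cheapest is 4 - 9 - 1 - 8 at 11.1.

11.1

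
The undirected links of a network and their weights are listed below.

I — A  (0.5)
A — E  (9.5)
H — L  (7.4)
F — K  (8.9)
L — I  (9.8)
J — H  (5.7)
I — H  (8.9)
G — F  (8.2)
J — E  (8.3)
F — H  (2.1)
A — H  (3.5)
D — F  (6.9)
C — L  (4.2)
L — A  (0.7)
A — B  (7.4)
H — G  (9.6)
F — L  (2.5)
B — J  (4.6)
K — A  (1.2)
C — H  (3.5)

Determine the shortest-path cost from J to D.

14.7

Shortest distances from J:
J: 0
B: 4.6  (via J)
H: 5.7  (via J)
F: 7.8  (via H)
E: 8.3  (via J)
A: 9.2  (via H)
C: 9.2  (via H)
I: 9.7  (via A)
L: 9.9  (via A)
K: 10.4  (via A)
D: 14.7  (via F)
Shortest route: J–H–F–D = 14.7.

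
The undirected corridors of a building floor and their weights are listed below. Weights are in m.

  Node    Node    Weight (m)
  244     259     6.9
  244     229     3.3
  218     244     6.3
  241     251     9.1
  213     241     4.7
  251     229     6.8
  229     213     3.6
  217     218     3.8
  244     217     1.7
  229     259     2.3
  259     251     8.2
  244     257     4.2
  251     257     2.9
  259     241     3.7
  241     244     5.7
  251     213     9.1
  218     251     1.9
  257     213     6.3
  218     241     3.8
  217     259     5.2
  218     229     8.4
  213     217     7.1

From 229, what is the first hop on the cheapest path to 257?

Candidate routes:
229 → 251 → 257: 6.8+2.9 = 9.7
229 → 244 → 257: 3.3+4.2 = 7.5
The minimum is 7.5 m via 229 → 244 → 257.
So from 229 the first move is to 244.

244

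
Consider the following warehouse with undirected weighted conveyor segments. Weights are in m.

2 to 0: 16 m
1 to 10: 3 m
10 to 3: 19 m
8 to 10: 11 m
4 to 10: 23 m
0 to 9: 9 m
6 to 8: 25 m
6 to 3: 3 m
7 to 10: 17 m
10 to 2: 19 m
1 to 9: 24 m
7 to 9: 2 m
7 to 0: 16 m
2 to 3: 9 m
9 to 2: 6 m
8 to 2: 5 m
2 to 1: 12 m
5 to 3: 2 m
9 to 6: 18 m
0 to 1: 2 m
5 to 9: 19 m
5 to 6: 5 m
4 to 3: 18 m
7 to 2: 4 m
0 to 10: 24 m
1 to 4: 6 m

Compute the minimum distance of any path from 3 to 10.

19 m

Enumerating some paths:
3–2–8–10: 9+5+11 = 25
3–10: 19 = 19
3–2–1–10: 9+12+3 = 24
Cheapest is 3–10 at 19 m.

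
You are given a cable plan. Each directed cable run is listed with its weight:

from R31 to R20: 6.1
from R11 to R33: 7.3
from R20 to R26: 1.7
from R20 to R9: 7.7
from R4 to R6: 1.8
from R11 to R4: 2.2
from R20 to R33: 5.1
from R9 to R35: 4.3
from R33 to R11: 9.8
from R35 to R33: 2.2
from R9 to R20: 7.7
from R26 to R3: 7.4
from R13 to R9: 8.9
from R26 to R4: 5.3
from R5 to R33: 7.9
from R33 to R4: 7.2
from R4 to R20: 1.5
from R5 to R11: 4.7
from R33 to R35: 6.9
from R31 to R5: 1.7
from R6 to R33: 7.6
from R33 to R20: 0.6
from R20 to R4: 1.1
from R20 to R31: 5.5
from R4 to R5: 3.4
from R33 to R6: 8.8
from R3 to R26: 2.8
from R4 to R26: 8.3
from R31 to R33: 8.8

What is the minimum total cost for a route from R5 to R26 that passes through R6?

18.6

Shortest R5→R6: R5–R11–R4–R6 = 8.7
Best R6 to R26: R6–R33–R20–R26 costing 9.9
Total via R6: 8.7 + 9.9 = 18.6.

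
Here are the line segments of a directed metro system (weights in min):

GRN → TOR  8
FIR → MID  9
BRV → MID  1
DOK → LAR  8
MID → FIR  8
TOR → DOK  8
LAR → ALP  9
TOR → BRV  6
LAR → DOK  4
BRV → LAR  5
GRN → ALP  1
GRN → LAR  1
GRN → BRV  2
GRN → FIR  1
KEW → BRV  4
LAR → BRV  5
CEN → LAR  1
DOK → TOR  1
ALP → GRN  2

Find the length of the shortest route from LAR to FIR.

12 min

Running Dijkstra from LAR:
LAR: 0
DOK: 4  (via LAR)
BRV: 5  (via LAR)
TOR: 5  (via DOK)
MID: 6  (via BRV)
ALP: 9  (via LAR)
GRN: 11  (via ALP)
FIR: 12  (via GRN)
Shortest route: LAR–ALP–GRN–FIR = 12 min.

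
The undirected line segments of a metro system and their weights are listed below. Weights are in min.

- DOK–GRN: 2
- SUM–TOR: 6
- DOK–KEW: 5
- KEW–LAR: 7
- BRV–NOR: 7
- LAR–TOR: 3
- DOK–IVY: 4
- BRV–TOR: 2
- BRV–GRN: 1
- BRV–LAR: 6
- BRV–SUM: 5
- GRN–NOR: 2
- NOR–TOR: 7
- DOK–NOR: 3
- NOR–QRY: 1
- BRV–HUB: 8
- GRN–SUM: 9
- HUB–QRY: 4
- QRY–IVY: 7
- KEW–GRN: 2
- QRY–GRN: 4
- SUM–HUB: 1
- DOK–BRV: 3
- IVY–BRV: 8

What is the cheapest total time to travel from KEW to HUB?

9 min

Shortest distances from KEW:
KEW: 0
GRN: 2  (via KEW)
BRV: 3  (via GRN)
DOK: 4  (via GRN)
NOR: 4  (via GRN)
TOR: 5  (via BRV)
QRY: 5  (via NOR)
LAR: 7  (via KEW)
SUM: 8  (via BRV)
IVY: 8  (via DOK)
HUB: 9  (via QRY)
Shortest route: KEW → GRN → NOR → QRY → HUB = 9 min.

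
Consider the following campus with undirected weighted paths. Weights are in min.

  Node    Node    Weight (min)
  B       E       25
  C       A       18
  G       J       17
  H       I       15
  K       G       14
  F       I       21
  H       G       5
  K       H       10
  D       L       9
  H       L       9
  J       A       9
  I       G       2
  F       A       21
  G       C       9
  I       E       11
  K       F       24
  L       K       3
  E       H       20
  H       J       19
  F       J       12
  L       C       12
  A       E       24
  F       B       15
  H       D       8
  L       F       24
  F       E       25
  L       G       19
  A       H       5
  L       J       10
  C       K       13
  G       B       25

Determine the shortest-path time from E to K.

Candidate routes:
E–H–K: 20+10 = 30
E–I–G–H–K: 11+2+5+10 = 28
E–I–G–H–L–K: 11+2+5+9+3 = 30
E–I–G–K: 11+2+14 = 27
The minimum is 27 min via E–I–G–K.

27 min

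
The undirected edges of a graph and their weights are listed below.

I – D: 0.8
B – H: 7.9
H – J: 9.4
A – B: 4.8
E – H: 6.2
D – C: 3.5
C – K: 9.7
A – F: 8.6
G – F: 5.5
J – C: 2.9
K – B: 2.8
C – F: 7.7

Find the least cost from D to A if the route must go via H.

Shortest D→H: D–C–J–H = 15.8
Best H to A: H–B–A costing 12.7
Total via H: 15.8 + 12.7 = 28.5.

28.5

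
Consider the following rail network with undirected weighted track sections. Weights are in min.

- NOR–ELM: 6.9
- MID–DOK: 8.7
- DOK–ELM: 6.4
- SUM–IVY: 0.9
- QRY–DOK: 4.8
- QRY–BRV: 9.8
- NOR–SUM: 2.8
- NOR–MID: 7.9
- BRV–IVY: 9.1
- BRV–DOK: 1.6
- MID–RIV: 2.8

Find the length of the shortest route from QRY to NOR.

18.1 min

Candidate routes:
QRY - DOK - ELM - NOR: 4.8+6.4+6.9 = 18.1
QRY - DOK - BRV - IVY - SUM - NOR: 4.8+1.6+9.1+0.9+2.8 = 19.2
QRY - DOK - MID - NOR: 4.8+8.7+7.9 = 21.4
The minimum is 18.1 min via QRY - DOK - ELM - NOR.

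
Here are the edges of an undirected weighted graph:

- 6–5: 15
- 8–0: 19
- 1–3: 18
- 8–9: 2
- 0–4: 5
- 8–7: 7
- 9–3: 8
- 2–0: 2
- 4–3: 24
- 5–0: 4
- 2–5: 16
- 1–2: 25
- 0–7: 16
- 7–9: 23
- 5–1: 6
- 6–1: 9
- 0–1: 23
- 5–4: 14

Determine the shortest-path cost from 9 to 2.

Candidate routes:
9–8–0–2: 2+19+2 = 23
9–8–7–0–2: 2+7+16+2 = 27
The minimum is 23 via 9–8–0–2.

23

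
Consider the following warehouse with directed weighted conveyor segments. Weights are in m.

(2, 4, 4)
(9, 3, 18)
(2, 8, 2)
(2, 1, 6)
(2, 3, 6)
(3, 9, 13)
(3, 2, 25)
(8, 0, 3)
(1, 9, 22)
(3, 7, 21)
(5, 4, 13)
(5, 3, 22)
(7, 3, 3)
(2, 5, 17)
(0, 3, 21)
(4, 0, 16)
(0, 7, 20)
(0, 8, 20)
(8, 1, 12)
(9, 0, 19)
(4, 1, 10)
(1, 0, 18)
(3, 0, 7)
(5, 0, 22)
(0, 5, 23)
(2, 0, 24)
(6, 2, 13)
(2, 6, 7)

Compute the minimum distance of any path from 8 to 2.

49 m

Settle nodes by increasing distance from 8:
8: 0
0: 3  (via 8)
1: 12  (via 8)
7: 23  (via 0)
3: 24  (via 0)
5: 26  (via 0)
9: 34  (via 1)
4: 39  (via 5)
2: 49  (via 3)
Shortest route: 8–0–3–2 = 49 m.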